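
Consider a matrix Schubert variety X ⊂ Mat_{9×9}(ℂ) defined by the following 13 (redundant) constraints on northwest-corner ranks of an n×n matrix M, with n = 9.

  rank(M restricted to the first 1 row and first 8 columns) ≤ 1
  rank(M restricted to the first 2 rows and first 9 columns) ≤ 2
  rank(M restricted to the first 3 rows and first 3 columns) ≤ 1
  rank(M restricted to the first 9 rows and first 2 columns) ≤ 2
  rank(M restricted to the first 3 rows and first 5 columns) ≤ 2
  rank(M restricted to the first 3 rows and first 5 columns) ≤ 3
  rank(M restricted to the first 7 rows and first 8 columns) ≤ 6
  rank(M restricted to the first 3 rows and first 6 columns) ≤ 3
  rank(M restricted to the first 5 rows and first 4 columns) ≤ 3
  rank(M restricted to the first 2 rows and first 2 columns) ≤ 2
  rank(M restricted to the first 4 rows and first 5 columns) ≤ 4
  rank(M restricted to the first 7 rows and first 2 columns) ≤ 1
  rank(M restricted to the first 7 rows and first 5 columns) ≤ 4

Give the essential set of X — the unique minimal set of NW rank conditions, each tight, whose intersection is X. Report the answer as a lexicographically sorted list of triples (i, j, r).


Recovering R(i,j) via the rank-extension bound from the 13 conditions:

  1  1  1  1  1  1  1  1  1
  1  1  1  2  2  2  2  2  2
  1  1  1  2  2  3  3  3  3
  1  1  2  3  3  4  4  4  4
  1  1  2  3  4  5  5  5  5
  1  1  2  3  4  5  6  6  6
  1  1  2  3  4  5  6  6  7
  1  2  3  4  5  6  7  7  8
  1  2  3  4  5  6  7  8  9

reading off 1-entries of Δ²R: w = (1, 4, 6, 3, 5, 7, 9, 2, 8).

Fulton essential set (4 of the 10 Rothe cells):

[(3, 3, 1), (3, 5, 2), (7, 2, 1), (7, 8, 6)]


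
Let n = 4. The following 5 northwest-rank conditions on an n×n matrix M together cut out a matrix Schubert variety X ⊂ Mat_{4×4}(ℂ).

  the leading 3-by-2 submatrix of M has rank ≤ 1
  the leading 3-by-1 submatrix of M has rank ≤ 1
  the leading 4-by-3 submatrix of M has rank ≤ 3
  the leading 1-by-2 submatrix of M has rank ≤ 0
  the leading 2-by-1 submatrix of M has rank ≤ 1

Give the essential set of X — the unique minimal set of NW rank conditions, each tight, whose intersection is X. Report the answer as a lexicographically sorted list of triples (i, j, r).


The tightest implied rank at each (i,j), from the 5 conditions:

  i=1: 0, 0, 1, 1
  i=2: 1, 1, 2, 2
  i=3: 1, 1, 2, 3
  i=4: 1, 2, 3, 4

second differences of R give the permutation w = (3, 1, 4, 2).

Rothe diagram D(w) (3 cells), 2 SE-corners (essential conditions):

[(1, 2, 0), (3, 2, 1)]


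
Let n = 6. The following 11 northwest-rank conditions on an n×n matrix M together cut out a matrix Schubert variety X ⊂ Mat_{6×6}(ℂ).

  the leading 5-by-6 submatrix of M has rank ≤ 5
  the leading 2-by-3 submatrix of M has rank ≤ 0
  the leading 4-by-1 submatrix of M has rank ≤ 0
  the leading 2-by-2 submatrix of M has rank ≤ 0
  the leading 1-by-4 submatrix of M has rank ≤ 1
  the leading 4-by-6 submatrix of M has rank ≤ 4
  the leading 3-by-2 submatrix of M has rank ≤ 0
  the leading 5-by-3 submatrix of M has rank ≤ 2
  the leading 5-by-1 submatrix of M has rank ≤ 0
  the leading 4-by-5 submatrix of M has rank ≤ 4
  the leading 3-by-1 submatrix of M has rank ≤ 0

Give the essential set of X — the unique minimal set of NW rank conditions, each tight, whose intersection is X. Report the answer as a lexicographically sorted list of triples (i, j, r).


The tightest implied rank at each (i,j), from the 11 conditions:

  0 | 0 | 0 | 1 | 1 | 1
  0 | 0 | 0 | 1 | 2 | 2
  0 | 0 | 1 | 2 | 3 | 3
  0 | 1 | 2 | 3 | 4 | 4
  0 | 1 | 2 | 3 | 4 | 5
  1 | 2 | 3 | 4 | 5 | 6

second differences of R give the permutation w = (4, 5, 3, 2, 6, 1).

Rothe diagram D(w) (10 cells), 3 SE-corners (essential conditions):

[(2, 3, 0), (3, 2, 0), (5, 1, 0)]


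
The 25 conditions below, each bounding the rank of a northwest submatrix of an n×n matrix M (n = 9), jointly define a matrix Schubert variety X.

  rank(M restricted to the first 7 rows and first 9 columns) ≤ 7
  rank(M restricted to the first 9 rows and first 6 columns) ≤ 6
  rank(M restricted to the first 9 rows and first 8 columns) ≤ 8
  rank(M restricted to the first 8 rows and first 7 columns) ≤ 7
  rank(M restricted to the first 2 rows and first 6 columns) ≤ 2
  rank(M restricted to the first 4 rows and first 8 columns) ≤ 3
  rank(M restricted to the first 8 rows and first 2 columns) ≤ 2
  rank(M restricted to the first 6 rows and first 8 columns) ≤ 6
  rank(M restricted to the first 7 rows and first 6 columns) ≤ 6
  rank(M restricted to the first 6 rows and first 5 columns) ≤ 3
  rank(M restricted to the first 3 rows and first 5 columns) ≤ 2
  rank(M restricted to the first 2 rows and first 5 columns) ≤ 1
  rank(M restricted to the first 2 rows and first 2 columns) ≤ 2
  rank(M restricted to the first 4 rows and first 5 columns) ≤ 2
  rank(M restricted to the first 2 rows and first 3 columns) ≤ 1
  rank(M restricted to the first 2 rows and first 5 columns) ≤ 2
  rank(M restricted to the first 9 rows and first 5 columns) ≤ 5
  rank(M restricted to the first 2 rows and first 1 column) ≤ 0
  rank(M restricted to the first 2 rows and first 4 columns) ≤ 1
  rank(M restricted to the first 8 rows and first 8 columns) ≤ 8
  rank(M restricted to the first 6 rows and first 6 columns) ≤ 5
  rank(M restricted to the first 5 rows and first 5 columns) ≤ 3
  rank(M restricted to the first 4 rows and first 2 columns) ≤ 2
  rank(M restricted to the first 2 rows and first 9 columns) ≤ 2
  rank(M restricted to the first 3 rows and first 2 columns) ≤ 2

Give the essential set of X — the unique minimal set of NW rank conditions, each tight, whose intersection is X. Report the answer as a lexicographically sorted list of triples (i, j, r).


Recovering R(i,j) via the rank-extension bound from the 25 conditions:

  row 1: 0 1 1 1 1 1 1 1 1
  row 2: 0 1 1 1 1 2 2 2 2
  row 3: 1 2 2 2 2 3 3 3 3
  row 4: 1 2 2 2 2 3 3 3 4
  row 5: 1 2 3 3 3 4 4 4 5
  row 6: 1 2 3 3 3 4 5 5 6
  row 7: 1 2 3 4 4 5 6 6 7
  row 8: 1 2 3 4 5 6 7 7 8
  row 9: 1 2 3 4 5 6 7 8 9

reading off 1-entries of Δ²R: w = (2, 6, 1, 9, 3, 7, 4, 5, 8).

Rothe diagram D(w) (12 cells), 5 SE-corners (essential conditions):

[(2, 1, 0), (2, 5, 1), (4, 5, 2), (4, 8, 3), (6, 5, 3)]


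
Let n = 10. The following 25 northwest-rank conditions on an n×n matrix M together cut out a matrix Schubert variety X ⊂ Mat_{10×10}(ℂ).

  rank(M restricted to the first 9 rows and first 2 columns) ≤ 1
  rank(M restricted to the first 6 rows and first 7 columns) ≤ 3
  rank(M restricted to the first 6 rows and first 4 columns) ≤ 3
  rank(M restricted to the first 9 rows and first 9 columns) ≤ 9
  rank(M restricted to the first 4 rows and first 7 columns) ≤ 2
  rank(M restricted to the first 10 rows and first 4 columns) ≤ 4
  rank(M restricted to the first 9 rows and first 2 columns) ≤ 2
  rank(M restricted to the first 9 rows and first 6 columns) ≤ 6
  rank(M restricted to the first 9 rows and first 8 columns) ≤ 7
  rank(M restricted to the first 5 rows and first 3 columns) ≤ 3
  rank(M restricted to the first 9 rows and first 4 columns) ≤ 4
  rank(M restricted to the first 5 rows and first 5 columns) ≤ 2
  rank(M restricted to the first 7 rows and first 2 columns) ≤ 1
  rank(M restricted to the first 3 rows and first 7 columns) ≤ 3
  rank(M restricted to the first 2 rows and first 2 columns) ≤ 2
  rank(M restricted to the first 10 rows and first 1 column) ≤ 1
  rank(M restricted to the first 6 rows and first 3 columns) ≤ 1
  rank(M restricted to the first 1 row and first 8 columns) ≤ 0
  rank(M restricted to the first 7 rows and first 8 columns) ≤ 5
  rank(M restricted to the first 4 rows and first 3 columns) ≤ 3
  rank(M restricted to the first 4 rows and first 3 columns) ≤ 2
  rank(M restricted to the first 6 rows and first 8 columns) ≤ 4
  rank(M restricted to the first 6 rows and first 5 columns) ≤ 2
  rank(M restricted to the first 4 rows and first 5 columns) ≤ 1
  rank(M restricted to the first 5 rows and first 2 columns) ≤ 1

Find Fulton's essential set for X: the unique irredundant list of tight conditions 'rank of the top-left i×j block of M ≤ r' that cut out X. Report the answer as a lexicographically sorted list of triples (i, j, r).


Recovering R(i,j) via the rank-extension bound from the 25 conditions:

  i=1: 0 0 0 0 0 0 0 0 1 1
  i=2: 1 1 1 1 1 1 1 1 2 2
  i=3: 1 1 1 1 1 2 2 2 3 3
  i=4: 1 1 1 1 1 2 2 3 4 4
  i=5: 1 1 1 2 2 3 3 4 5 5
  i=6: 1 1 1 2 2 3 3 4 5 6
  i=7: 1 1 2 3 3 4 4 5 6 7
  i=8: 1 1 2 3 4 5 5 6 7 8
  i=9: 1 1 2 3 4 5 6 7 8 9
  i=10: 1 2 3 4 5 6 7 8 9 10

reading off 1-entries of Δ²R: w = (9, 1, 6, 8, 4, 10, 3, 5, 7, 2).

Fulton essential set (7 of the 26 Rothe cells):

[(1, 8, 0), (4, 5, 1), (4, 7, 2), (6, 3, 1), (6, 5, 2), (6, 7, 3), (9, 2, 1)]


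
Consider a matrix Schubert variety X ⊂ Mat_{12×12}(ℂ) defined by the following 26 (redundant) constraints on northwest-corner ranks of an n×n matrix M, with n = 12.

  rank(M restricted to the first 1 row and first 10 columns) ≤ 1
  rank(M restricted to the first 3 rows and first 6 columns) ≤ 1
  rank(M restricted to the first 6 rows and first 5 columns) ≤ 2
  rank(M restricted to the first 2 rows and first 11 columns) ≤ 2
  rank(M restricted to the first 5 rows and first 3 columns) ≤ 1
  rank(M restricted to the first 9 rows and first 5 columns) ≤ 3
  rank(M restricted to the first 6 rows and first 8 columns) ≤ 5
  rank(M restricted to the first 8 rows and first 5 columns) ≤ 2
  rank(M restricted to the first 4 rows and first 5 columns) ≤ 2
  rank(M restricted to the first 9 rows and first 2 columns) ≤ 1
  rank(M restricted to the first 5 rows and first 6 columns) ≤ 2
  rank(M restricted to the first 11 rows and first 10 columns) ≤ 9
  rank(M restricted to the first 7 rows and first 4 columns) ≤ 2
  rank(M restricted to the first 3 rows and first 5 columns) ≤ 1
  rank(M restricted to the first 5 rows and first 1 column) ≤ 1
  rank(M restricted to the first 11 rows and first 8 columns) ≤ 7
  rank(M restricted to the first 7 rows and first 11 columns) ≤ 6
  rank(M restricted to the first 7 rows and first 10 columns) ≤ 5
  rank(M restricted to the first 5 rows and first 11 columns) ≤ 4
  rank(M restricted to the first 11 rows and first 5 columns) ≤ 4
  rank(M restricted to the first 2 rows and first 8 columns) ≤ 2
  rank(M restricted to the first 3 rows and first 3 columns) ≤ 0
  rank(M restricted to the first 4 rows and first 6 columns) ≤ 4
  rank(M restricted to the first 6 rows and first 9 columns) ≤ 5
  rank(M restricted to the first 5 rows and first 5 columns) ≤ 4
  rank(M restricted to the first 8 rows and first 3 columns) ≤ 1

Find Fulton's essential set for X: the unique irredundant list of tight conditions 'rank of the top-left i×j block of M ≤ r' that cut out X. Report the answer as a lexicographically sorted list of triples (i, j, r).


Computing R[i][j] = min implied NW-rank bound (n=12, 26 conditions):

  i=1: 0 0 0 1 1 1 1 1 1 1 1 1
  i=2: 0 0 0 1 1 1 2 2 2 2 2 2
  i=3: 0 0 0 1 1 1 2 3 3 3 3 3
  i=4: 1 1 1 2 2 2 3 4 4 4 4 4
  i=5: 1 1 1 2 2 2 3 4 4 4 4 5
  i=6: 1 1 1 2 2 3 4 5 5 5 5 6
  i=7: 1 1 1 2 2 3 4 5 5 5 6 7
  i=8: 1 1 1 2 2 3 4 5 6 6 7 8
  i=9: 1 1 2 3 3 4 5 6 7 7 8 9
  i=10: 1 2 3 4 4 5 6 7 8 8 9 10
  i=11: 1 2 3 4 4 5 6 7 8 9 10 11
  i=12: 1 2 3 4 5 6 7 8 9 10 11 12

so w = (4, 7, 8, 1, 12, 6, 11, 9, 3, 2, 10, 5).

Fulton essential set (9 of the 33 Rothe cells):

[(3, 3, 0), (3, 6, 1), (5, 6, 2), (5, 11, 4), (7, 10, 5), (8, 3, 1), (8, 5, 2), (9, 2, 1), (11, 5, 4)]


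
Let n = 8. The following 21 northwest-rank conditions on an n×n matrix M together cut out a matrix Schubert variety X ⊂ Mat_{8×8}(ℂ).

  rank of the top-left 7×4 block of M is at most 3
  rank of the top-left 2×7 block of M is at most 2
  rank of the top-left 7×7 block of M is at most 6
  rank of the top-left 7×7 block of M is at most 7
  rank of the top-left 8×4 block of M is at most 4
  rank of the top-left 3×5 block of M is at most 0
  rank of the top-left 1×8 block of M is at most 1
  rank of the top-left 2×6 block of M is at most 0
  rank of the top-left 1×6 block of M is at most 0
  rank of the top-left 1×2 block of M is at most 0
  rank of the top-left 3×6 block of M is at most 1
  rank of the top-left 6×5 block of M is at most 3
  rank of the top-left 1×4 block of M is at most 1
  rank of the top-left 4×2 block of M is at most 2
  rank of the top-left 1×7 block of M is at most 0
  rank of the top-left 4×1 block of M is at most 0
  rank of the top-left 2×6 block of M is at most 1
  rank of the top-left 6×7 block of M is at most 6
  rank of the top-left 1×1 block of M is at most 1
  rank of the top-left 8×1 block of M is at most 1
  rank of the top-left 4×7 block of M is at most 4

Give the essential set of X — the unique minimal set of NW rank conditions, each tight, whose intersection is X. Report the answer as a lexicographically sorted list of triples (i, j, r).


Computing R[i][j] = min implied NW-rank bound (n=8, 21 conditions):

  0  0  0  0  0  0  0  1
  0  0  0  0  0  0  1  2
  0  0  0  0  0  1  2  3
  0  1  1  1  1  2  3  4
  1  2  2  2  2  3  4  5
  1  2  3  3  3  4  5  6
  1  2  3  3  4  5  6  7
  1  2  3  4  5  6  7  8

giving w = (8, 7, 6, 2, 1, 3, 5, 4) via Δ²R.

Rothe diagram D(w) (20 cells), 5 SE-corners (essential conditions):

[(1, 7, 0), (2, 6, 0), (3, 5, 0), (4, 1, 0), (7, 4, 3)]


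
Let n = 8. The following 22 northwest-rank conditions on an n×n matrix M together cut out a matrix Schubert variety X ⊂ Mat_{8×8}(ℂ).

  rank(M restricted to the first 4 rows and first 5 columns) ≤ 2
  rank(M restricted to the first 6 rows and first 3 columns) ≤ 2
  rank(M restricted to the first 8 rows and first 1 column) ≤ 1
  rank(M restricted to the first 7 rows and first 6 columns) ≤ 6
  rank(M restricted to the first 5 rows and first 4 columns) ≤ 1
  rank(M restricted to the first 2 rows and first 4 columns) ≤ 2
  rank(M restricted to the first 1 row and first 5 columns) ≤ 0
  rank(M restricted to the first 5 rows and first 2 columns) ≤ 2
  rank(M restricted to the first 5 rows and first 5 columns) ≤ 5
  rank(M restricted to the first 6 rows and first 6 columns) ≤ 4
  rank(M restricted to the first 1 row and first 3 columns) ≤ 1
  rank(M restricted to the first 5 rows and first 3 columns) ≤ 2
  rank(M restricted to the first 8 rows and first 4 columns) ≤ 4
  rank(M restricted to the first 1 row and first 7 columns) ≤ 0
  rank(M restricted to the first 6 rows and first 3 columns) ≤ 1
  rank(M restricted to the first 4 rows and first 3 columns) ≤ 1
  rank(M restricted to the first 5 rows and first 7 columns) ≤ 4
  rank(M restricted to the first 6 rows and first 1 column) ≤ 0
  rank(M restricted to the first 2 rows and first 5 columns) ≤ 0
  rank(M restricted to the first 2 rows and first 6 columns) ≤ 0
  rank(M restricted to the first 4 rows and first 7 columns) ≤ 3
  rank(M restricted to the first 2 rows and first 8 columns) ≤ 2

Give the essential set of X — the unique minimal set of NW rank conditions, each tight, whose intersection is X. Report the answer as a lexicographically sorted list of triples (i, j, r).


Computing R[i][j] = min implied NW-rank bound (n=8, 22 conditions):

  R[1]: 0, 0, 0, 0, 0, 0, 0, 1
  R[2]: 0, 0, 0, 0, 0, 0, 1, 2
  R[3]: 0, 1, 1, 1, 1, 1, 2, 3
  R[4]: 0, 1, 1, 1, 2, 2, 3, 4
  R[5]: 0, 1, 1, 1, 2, 3, 4, 5
  R[6]: 0, 1, 1, 2, 3, 4, 5, 6
  R[7]: 1, 2, 2, 3, 4, 5, 6, 7
  R[8]: 1, 2, 3, 4, 5, 6, 7, 8

second differences of R give the permutation w = (8, 7, 2, 5, 6, 4, 1, 3).

Fulton essential set (5 of the 22 Rothe cells):

[(1, 7, 0), (2, 6, 0), (5, 4, 1), (6, 1, 0), (6, 3, 1)]


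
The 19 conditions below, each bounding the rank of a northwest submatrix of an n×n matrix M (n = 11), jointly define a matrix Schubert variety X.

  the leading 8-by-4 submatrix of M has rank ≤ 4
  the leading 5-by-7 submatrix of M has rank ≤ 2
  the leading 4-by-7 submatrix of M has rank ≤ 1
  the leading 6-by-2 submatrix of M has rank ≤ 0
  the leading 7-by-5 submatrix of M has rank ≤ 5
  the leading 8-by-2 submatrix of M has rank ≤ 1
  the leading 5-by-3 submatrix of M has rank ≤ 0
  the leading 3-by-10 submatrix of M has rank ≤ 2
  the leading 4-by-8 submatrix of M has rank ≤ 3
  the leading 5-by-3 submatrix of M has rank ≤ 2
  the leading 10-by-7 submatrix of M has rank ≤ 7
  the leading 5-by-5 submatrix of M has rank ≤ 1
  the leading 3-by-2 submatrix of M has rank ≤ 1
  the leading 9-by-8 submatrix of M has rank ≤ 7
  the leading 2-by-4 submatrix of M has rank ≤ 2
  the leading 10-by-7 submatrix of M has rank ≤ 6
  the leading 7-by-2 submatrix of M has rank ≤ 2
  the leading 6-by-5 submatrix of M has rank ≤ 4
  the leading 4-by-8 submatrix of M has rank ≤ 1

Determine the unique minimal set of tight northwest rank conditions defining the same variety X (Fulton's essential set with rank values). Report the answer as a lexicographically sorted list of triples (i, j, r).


Computing R[i][j] = min implied NW-rank bound (n=11, 19 conditions):

  R[1]: 0, 0, 0, 1, 1, 1, 1, 1, 1, 1, 1
  R[2]: 0, 0, 0, 1, 1, 1, 1, 1, 2, 2, 2
  R[3]: 0, 0, 0, 1, 1, 1, 1, 1, 2, 2, 3
  R[4]: 0, 0, 0, 1, 1, 1, 1, 1, 2, 3, 4
  R[5]: 0, 0, 0, 1, 1, 2, 2, 2, 3, 4, 5
  R[6]: 0, 0, 1, 2, 2, 3, 3, 3, 4, 5, 6
  R[7]: 1, 1, 2, 3, 3, 4, 4, 4, 5, 6, 7
  R[8]: 1, 1, 2, 3, 4, 5, 5, 5, 6, 7, 8
  R[9]: 1, 2, 3, 4, 5, 6, 6, 6, 7, 8, 9
  R[10]: 1, 2, 3, 4, 5, 6, 6, 7, 8, 9, 10
  R[11]: 1, 2, 3, 4, 5, 6, 7, 8, 9, 10, 11

so w = (4, 9, 11, 10, 6, 3, 1, 5, 2, 8, 7).

ℓ(w)=33; the 7 essential cells (i,j,r):

[(3, 10, 2), (4, 8, 1), (5, 3, 0), (5, 5, 1), (6, 2, 0), (8, 2, 1), (10, 7, 6)]


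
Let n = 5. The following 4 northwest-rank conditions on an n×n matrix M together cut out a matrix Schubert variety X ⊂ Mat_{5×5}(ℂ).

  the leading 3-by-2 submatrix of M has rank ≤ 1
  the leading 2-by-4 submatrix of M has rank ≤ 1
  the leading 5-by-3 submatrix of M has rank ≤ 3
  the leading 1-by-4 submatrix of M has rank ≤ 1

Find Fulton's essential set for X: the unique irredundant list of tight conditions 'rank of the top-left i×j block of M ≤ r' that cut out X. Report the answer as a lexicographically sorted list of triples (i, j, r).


Propagating the 4 rank bounds to every northwest block:

  1  1  1  1  1
  1  1  1  1  2
  1  1  2  2  3
  1  2  3  3  4
  1  2  3  4  5

second differences of R give the permutation w = (1, 5, 3, 2, 4).

ℓ(w)=4; the 2 essential cells (i,j,r):

[(2, 4, 1), (3, 2, 1)]


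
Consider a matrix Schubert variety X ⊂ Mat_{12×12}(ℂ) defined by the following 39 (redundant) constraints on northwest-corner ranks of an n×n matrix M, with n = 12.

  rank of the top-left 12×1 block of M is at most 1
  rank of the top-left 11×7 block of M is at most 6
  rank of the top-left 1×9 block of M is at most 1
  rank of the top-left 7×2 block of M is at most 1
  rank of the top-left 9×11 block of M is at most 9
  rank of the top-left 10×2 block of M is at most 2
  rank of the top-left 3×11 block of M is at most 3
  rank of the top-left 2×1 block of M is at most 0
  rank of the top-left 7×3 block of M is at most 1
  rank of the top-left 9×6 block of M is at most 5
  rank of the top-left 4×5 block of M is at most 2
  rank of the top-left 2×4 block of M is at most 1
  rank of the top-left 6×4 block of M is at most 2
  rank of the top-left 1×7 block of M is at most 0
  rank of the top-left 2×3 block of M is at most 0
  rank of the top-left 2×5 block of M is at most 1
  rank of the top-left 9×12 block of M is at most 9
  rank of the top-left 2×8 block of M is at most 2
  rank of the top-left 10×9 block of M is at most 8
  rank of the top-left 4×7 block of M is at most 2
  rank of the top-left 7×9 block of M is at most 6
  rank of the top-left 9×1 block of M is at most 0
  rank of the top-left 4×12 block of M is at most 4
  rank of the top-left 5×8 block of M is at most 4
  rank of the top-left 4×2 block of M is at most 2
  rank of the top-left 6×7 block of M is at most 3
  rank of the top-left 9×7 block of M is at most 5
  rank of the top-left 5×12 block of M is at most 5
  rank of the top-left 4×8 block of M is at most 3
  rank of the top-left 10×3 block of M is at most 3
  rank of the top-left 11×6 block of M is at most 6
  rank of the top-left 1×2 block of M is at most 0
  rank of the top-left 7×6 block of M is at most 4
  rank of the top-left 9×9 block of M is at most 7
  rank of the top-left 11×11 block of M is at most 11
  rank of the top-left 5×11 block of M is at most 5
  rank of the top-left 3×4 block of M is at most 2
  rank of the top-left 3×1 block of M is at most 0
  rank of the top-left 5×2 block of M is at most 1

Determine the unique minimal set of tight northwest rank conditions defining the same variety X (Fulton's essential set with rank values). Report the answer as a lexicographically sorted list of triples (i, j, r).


Computing R[i][j] = min implied NW-rank bound (n=12, 39 conditions):

  R[1]: 0  0  0  0  0  0  0  1  1  1  1  1
  R[2]: 0  0  0  1  1  1  1  2  2  2  2  2
  R[3]: 0  1  1  2  2  2  2  3  3  3  3  3
  R[4]: 0  1  1  2  2  2  2  3  4  4  4  4
  R[5]: 0  1  1  2  3  3  3  4  5  5  5  5
  R[6]: 0  1  1  2  3  3  3  4  5  6  6  6
  R[7]: 0  1  1  2  3  4  4  5  6  7  7  7
  R[8]: 0  1  2  3  4  5  5  6  7  8  8  8
  R[9]: 0  1  2  3  4  5  5  6  7  8  9  9
  R[10]: 1  2  3  4  5  6  6  7  8  9  10  10
  R[11]: 1  2  3  4  5  6  6  7  8  9  10  11
  R[12]: 1  2  3  4  5  6  7  8  9  10  11  12

giving w = (8, 4, 2, 9, 5, 10, 6, 3, 11, 1, 12, 7) via Δ²R.

ℓ(w)=28; the 8 essential cells (i,j,r):

[(1, 7, 0), (2, 3, 0), (4, 7, 2), (6, 7, 3), (7, 3, 1), (9, 1, 0), (9, 7, 5), (11, 7, 6)]


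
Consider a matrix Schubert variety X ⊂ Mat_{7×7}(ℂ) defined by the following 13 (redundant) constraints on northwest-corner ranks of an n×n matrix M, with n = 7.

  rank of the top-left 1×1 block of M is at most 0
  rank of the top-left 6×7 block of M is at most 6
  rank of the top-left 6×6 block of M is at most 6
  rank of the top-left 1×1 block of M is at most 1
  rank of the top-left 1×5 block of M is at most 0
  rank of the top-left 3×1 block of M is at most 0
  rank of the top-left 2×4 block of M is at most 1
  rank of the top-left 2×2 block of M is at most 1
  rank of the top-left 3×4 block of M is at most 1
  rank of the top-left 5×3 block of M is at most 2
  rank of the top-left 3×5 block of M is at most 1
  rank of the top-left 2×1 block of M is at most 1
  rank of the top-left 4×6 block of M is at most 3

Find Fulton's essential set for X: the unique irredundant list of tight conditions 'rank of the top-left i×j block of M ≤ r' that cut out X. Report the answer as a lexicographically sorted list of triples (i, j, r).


Rank table r_w(7×7) implied by the 13 constraints:

  i=1: 0  0  0  0  0  1  1
  i=2: 0  1  1  1  1  2  2
  i=3: 0  1  1  1  1  2  3
  i=4: 1  2  2  2  2  3  4
  i=5: 1  2  2  3  3  4  5
  i=6: 1  2  3  4  4  5  6
  i=7: 1  2  3  4  5  6  7

giving w = (6, 2, 7, 1, 4, 3, 5) via Δ²R.

Fulton essential set (4 of the 11 Rothe cells):

[(1, 5, 0), (3, 1, 0), (3, 5, 1), (5, 3, 2)]


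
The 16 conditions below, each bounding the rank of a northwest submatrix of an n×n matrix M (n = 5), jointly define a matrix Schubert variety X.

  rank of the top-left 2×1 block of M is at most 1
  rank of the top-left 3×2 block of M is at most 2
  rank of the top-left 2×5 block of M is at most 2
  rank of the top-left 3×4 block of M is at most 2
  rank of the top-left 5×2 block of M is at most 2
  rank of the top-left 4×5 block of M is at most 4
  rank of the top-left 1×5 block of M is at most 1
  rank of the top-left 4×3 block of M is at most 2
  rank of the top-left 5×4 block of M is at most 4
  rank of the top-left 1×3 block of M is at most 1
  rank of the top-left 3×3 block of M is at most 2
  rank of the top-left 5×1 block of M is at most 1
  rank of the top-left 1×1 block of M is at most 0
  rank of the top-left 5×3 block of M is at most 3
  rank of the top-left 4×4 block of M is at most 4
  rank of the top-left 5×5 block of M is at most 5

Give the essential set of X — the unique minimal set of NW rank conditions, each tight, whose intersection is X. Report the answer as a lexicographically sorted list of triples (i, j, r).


Recovering R(i,j) via the rank-extension bound from the 16 conditions:

  row 1: 0 1 1 1 1
  row 2: 1 2 2 2 2
  row 3: 1 2 2 2 3
  row 4: 1 2 2 3 4
  row 5: 1 2 3 4 5

the unique w with this rank table is (2, 1, 5, 4, 3).

|D(w)|=4, |Ess(w)|=3:

[(1, 1, 0), (3, 4, 2), (4, 3, 2)]


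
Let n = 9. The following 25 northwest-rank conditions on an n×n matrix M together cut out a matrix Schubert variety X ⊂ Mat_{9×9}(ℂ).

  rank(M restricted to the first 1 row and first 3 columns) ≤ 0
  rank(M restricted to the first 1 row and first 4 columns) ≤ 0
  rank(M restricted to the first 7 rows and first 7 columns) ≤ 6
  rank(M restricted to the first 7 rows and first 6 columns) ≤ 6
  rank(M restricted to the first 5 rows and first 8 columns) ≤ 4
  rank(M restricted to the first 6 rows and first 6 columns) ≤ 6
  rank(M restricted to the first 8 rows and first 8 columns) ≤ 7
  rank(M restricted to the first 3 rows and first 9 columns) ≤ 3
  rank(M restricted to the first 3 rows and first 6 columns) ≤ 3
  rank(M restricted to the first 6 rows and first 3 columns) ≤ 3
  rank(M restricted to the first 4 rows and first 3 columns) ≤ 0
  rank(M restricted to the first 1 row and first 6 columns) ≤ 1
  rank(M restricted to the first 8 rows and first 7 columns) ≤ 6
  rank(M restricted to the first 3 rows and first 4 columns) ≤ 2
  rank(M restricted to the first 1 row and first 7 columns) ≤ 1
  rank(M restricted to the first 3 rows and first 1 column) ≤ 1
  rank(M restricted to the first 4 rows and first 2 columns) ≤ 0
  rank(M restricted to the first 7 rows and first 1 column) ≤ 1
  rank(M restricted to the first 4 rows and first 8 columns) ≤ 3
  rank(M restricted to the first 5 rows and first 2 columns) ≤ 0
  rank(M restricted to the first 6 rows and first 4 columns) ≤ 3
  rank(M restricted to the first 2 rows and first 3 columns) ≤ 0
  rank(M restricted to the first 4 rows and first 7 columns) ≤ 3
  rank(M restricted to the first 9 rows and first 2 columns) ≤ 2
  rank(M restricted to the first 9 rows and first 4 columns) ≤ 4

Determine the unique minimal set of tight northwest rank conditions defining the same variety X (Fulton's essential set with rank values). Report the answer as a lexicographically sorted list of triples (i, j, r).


Rank table r_w(9×9) implied by the 25 constraints:

  R[1]: 0 0 0 0 1 1 1 1 1
  R[2]: 0 0 0 1 2 2 2 2 2
  R[3]: 0 0 0 1 2 3 3 3 3
  R[4]: 0 0 0 1 2 3 3 3 4
  R[5]: 0 0 1 2 3 4 4 4 5
  R[6]: 1 1 2 3 4 5 5 5 6
  R[7]: 1 2 3 4 5 6 6 6 7
  R[8]: 1 2 3 4 5 6 6 7 8
  R[9]: 1 2 3 4 5 6 7 8 9

hence w(1..9) = (5, 4, 6, 9, 3, 1, 2, 8, 7).

Rothe diagram D(w) (18 cells), 5 SE-corners (essential conditions):

[(1, 4, 0), (4, 3, 0), (4, 8, 3), (5, 2, 0), (8, 7, 6)]


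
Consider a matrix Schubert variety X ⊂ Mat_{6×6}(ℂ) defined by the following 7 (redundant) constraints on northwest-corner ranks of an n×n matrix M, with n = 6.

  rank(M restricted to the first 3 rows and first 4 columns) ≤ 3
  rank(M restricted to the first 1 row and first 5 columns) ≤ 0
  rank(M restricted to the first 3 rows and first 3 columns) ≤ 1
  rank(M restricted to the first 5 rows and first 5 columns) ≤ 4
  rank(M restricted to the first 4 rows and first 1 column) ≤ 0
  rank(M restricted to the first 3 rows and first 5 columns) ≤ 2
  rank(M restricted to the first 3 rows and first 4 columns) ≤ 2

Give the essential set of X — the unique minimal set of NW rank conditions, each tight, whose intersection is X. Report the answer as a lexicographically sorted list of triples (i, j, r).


Recovering R(i,j) via the rank-extension bound from the 7 conditions:

  R[1]: 0, 0, 0, 0, 0, 1
  R[2]: 0, 1, 1, 1, 1, 2
  R[3]: 0, 1, 1, 2, 2, 3
  R[4]: 0, 1, 2, 3, 3, 4
  R[5]: 1, 2, 3, 4, 4, 5
  R[6]: 1, 2, 3, 4, 5, 6

hence w(1..6) = (6, 2, 4, 3, 1, 5).

3 SE-corners of the 9-cell Rothe diagram give Ess(w):

[(1, 5, 0), (3, 3, 1), (4, 1, 0)]


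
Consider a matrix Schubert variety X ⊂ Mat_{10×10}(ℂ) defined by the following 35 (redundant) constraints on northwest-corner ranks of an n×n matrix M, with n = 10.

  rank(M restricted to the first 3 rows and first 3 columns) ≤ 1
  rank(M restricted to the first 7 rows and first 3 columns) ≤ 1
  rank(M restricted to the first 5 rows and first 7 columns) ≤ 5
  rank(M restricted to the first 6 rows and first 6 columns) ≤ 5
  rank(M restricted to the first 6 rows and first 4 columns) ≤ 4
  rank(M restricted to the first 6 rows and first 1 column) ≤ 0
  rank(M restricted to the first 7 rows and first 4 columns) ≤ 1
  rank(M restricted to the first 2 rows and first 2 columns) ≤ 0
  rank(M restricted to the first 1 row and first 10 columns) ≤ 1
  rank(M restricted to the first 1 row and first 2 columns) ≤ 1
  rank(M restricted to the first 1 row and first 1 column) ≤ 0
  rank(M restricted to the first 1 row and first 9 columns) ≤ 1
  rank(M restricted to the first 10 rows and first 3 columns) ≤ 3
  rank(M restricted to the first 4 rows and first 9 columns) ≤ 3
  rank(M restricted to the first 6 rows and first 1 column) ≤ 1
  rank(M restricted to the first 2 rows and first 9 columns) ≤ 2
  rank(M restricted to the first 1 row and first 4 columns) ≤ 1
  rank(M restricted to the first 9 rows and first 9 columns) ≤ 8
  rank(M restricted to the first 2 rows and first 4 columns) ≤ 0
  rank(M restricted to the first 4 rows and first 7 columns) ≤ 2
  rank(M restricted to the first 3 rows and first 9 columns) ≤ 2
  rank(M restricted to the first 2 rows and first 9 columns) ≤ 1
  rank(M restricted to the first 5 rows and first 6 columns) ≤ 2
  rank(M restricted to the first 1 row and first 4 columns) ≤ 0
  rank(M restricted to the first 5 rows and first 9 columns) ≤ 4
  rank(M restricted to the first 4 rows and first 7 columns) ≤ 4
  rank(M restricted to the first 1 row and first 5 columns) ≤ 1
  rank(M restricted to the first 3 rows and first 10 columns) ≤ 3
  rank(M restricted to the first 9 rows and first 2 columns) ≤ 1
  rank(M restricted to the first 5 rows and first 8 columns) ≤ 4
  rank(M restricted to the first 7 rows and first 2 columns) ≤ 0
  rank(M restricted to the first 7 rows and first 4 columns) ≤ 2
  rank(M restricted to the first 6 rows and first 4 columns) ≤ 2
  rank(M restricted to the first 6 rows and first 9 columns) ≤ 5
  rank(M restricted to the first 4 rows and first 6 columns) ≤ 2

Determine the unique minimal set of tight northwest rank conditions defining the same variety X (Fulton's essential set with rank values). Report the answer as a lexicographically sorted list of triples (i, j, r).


Propagating the 35 rank bounds to every northwest block:

  i=1: 0, 0, 0, 0, 1, 1, 1, 1, 1, 1
  i=2: 0, 0, 0, 0, 1, 1, 1, 1, 1, 2
  i=3: 0, 0, 1, 1, 2, 2, 2, 2, 2, 3
  i=4: 0, 0, 1, 1, 2, 2, 2, 3, 3, 4
  i=5: 0, 0, 1, 1, 2, 2, 3, 4, 4, 5
  i=6: 0, 0, 1, 1, 2, 3, 4, 5, 5, 6
  i=7: 0, 0, 1, 1, 2, 3, 4, 5, 6, 7
  i=8: 1, 1, 2, 2, 3, 4, 5, 6, 7, 8
  i=9: 1, 1, 2, 3, 4, 5, 6, 7, 8, 9
  i=10: 1, 2, 3, 4, 5, 6, 7, 8, 9, 10

hence w(1..10) = (5, 10, 3, 8, 7, 6, 9, 1, 4, 2).

7 SE-corners of the 30-cell Rothe diagram give Ess(w):

[(2, 4, 0), (2, 9, 1), (4, 7, 2), (5, 6, 2), (7, 2, 0), (7, 4, 1), (9, 2, 1)]


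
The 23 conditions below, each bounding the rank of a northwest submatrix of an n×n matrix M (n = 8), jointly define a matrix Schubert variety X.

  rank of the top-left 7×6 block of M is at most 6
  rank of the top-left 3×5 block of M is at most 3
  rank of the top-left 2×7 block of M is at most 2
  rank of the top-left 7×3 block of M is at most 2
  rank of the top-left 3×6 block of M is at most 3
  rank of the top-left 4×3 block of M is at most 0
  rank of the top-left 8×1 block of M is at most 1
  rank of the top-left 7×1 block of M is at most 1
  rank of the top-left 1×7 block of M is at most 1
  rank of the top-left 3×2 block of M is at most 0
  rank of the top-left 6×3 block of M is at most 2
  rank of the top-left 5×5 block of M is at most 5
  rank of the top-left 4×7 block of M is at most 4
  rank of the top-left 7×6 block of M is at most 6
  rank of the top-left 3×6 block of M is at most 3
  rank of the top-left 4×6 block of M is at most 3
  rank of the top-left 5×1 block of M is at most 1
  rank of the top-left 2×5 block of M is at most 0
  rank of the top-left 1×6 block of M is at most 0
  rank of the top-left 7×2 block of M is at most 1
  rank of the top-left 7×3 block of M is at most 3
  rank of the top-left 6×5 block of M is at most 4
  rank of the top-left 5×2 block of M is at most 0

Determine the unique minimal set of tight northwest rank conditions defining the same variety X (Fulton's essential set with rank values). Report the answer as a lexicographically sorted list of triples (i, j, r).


Recovering R(i,j) via the rank-extension bound from the 23 conditions:

  0 | 0 | 0 | 0 | 0 | 0 | 1 | 1
  0 | 0 | 0 | 0 | 0 | 1 | 2 | 2
  0 | 0 | 0 | 1 | 1 | 2 | 3 | 3
  0 | 0 | 0 | 1 | 2 | 3 | 4 | 4
  0 | 0 | 1 | 2 | 3 | 4 | 5 | 5
  1 | 1 | 2 | 3 | 4 | 5 | 6 | 6
  1 | 1 | 2 | 3 | 4 | 5 | 6 | 7
  1 | 2 | 3 | 4 | 5 | 6 | 7 | 8

giving w = (7, 6, 4, 5, 3, 1, 8, 2) via Δ²R.

|D(w)|=20, |Ess(w)|=5:

[(1, 6, 0), (2, 5, 0), (4, 3, 0), (5, 2, 0), (7, 2, 1)]


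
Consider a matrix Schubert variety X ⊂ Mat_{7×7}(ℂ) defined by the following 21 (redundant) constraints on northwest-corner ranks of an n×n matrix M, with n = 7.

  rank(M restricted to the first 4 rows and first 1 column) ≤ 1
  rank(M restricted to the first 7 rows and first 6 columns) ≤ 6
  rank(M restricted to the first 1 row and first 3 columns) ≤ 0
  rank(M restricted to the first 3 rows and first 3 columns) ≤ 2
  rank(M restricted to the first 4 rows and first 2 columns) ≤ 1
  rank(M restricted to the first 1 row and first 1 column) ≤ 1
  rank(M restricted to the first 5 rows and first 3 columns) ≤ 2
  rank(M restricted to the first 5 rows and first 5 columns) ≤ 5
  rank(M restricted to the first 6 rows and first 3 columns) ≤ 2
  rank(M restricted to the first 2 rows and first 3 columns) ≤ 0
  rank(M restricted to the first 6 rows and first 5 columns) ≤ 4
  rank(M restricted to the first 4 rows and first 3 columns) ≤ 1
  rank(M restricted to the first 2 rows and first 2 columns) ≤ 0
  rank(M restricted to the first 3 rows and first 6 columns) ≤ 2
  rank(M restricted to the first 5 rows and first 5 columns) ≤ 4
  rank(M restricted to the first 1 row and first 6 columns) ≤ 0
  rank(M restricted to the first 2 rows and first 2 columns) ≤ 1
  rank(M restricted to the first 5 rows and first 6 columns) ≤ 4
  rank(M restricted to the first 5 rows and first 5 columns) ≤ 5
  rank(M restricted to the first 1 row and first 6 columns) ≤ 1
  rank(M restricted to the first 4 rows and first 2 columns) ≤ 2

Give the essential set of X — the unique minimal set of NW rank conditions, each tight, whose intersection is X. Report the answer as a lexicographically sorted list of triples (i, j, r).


Recovering R(i,j) via the rank-extension bound from the 21 conditions:

  R[1]: 0 0 0 0 0 0 1
  R[2]: 0 0 0 1 1 1 2
  R[3]: 1 1 1 2 2 2 3
  R[4]: 1 1 1 2 3 3 4
  R[5]: 1 2 2 3 4 4 5
  R[6]: 1 2 2 3 4 5 6
  R[7]: 1 2 3 4 5 6 7

reading off 1-entries of Δ²R: w = (7, 4, 1, 5, 2, 6, 3).

4 SE-corners of the 12-cell Rothe diagram give Ess(w):

[(1, 6, 0), (2, 3, 0), (4, 3, 1), (6, 3, 2)]


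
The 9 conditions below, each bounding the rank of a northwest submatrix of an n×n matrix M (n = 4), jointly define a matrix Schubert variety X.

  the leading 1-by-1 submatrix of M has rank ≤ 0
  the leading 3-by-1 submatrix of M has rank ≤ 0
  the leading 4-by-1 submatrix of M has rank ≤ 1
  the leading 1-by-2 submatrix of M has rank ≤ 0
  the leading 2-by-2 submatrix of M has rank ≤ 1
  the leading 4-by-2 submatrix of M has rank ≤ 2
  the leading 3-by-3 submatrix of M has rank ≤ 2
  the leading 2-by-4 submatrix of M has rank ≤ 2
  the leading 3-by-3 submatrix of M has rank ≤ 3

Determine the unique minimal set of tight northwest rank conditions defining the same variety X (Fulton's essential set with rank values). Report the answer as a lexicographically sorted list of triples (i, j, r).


Rank table r_w(4×4) implied by the 9 constraints:

  R[1]: 0 0 1 1
  R[2]: 0 1 2 2
  R[3]: 0 1 2 3
  R[4]: 1 2 3 4

so w = (3, 2, 4, 1).

D(w) has 4 cells with 2 SE-corners; essential set:

[(1, 2, 0), (3, 1, 0)]


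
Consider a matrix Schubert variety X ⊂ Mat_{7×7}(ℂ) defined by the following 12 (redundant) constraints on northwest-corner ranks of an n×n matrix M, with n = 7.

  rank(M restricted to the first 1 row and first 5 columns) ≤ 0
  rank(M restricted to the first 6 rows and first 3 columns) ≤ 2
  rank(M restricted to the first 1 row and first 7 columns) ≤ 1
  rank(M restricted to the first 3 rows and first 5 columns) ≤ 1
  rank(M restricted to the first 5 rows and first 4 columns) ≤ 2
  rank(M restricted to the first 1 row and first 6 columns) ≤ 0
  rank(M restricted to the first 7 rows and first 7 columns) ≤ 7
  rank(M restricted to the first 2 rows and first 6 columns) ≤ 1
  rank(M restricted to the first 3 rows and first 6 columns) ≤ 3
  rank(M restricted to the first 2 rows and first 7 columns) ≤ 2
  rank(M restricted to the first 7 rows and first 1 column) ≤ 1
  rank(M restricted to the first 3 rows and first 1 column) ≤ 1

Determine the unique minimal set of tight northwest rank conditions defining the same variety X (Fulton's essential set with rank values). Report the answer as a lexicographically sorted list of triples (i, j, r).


Rank table r_w(7×7) implied by the 12 constraints:

  0  0  0  0  0  0  1
  1  1  1  1  1  1  2
  1  1  1  1  1  2  3
  1  2  2  2  2  3  4
  1  2  2  2  3  4  5
  1  2  2  3  4  5  6
  1  2  3  4  5  6  7

reading off 1-entries of Δ²R: w = (7, 1, 6, 2, 5, 4, 3).

4 SE-corners of the 13-cell Rothe diagram give Ess(w):

[(1, 6, 0), (3, 5, 1), (5, 4, 2), (6, 3, 2)]


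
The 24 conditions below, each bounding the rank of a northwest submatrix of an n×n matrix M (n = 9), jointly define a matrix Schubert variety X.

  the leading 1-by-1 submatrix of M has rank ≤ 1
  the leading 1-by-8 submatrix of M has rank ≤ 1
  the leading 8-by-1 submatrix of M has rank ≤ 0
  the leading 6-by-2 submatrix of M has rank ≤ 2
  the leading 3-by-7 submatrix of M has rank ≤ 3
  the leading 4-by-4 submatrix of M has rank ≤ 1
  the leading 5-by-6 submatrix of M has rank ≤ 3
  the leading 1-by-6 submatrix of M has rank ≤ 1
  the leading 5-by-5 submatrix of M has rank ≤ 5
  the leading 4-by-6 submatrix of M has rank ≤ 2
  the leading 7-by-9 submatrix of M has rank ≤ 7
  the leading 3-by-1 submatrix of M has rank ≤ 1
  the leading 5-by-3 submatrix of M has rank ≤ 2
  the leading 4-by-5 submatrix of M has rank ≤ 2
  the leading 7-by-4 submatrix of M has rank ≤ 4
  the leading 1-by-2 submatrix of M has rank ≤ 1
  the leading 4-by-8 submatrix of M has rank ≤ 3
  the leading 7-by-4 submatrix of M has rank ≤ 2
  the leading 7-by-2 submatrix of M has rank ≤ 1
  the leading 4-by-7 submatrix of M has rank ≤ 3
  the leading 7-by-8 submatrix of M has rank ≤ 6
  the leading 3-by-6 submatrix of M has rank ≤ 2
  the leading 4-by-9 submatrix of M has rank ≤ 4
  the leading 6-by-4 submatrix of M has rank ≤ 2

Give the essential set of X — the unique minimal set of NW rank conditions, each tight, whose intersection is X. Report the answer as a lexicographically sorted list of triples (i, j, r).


Rank table r_w(9×9) implied by the 24 constraints:

  0  1  1  1  1  1  1  1  1
  0  1  1  1  2  2  2  2  2
  0  1  1  1  2  2  3  3  3
  0  1  1  1  2  2  3  3  4
  0  1  2  2  3  3  4  4  5
  0  1  2  2  3  4  5  5  6
  0  1  2  2  3  4  5  6  7
  0  1  2  3  4  5  6  7  8
  1  2  3  4  5  6  7  8  9

reading off 1-entries of Δ²R: w = (2, 5, 7, 9, 3, 6, 8, 4, 1).

ℓ(w)=19; the 5 essential cells (i,j,r):

[(4, 4, 1), (4, 6, 2), (4, 8, 3), (7, 4, 2), (8, 1, 0)]
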